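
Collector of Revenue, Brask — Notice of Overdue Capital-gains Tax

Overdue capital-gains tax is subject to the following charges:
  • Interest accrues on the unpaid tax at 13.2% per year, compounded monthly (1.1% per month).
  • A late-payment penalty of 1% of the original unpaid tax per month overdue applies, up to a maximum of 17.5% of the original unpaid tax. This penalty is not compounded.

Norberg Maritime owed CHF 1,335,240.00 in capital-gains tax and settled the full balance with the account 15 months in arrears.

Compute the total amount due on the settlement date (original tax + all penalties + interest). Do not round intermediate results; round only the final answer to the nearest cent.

CHF 1,773,640.79

Penalty: 15 × 1% × CHF 1,335,240.00 = CHF 200,286.00 (below the 17.5% cap of CHF 233,667.00)
Interest: CHF 1,335,240.00 × ((1 + 0.011)^15 − 1) = CHF 1,335,240.00 × 0.1783311… = CHF 238,114.7947…
Total = CHF 1,335,240.00 + CHF 200,286.0000 + CHF 238,114.7947… = CHF 1,773,640.79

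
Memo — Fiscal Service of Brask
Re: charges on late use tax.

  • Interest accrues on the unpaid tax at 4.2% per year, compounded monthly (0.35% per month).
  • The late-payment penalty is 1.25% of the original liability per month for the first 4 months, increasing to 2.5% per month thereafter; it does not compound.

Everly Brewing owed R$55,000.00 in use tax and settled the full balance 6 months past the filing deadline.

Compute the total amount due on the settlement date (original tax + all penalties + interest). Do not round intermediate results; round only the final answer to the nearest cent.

R$61,665.15

Penalty, months 1–4: 4 × 1.25% × R$55,000.00 = R$2,750.00
Penalty, months 5–6: 2 × 2.5% × R$55,000.00 = R$2,750.00
Interest: R$55,000.00 × ((1 + 0.0035)^6 − 1) = R$55,000.00 × 0.0211846… = R$1,165.1535…
Total = R$55,000.00 + R$5,500.0000 + R$1,165.1535… = R$61,665.15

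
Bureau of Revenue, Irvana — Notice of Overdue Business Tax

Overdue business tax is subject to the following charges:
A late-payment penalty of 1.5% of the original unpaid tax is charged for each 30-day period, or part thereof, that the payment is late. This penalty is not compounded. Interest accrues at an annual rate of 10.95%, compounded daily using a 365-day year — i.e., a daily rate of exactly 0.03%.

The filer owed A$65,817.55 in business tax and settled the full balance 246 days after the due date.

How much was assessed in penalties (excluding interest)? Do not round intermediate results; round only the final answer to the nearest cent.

A$8,885.37

Penalty periods: ⌈246/30⌉ = 9; penalty = 9 × 1.5% × A$65,817.55 = A$8,885.37…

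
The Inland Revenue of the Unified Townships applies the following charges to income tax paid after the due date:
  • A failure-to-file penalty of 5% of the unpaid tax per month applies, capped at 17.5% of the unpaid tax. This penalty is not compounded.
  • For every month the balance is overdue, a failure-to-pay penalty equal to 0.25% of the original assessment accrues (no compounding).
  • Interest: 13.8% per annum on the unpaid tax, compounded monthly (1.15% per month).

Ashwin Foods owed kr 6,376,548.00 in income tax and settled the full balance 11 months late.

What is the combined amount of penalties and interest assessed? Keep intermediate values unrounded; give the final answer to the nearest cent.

kr 2,145,903.27

Failure-to-file: 11 × 5% × kr 6,376,548.00 = kr 3,507,101.40, capped at 17.5% × kr 6,376,548.00 = kr 1,115,895.90
Failure-to-pay penalty: 11 × 0.25% × kr 6,376,548.00 = kr 175,355.07
Interest: kr 6,376,548.00 × ((1 + 0.0115)^11 − 1) = kr 6,376,548.00 × 0.1340306… = kr 854,652.2999…
Penalties + interest = kr 1,291,250.9700 + kr 854,652.2999… = kr 2,145,903.27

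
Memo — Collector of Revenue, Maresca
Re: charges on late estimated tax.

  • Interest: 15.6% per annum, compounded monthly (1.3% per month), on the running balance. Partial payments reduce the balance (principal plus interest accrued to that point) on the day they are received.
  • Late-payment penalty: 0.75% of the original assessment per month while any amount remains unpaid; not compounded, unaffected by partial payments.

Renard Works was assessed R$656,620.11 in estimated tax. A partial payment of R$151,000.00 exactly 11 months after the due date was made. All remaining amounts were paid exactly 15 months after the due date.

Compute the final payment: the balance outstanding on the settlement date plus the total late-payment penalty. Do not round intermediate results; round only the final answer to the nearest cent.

Balance at month 11: R$656,620.1100 × (1 + 0.013)^11 = R$756,864.4006…
After R$151,000.00 payment: R$756,864.4006… − R$151,000.00 = R$605,864.4006…
Balance at month 15: R$605,864.4006… × (1 + 0.013)^4 = R$637,989.0375…
Penalty: 15 × 0.75% × R$656,620.11 = R$73,869.76…
Final settlement = outstanding balance + penalty = R$637,989.0375… + R$73,869.76… = R$711,858.80

R$711,858.80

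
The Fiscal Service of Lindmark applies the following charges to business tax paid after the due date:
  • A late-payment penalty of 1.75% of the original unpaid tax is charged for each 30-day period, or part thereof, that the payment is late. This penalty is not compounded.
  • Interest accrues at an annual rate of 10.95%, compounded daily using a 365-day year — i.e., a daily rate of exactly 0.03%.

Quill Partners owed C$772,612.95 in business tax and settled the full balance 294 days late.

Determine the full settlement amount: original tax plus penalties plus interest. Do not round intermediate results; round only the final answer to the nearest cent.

C$979,049.02

Penalty periods: ⌈294/30⌉ = 10; penalty = 10 × 1.75% × C$772,612.95 = C$135,207.27…
Interest: C$772,612.95 × ((1 + 0.0003)^294 − 1) = C$772,612.95 × 0.09219209… = C$71,228.8062…
Total = C$772,612.95 + C$135,207.2663… + C$71,228.8062… = C$979,049.02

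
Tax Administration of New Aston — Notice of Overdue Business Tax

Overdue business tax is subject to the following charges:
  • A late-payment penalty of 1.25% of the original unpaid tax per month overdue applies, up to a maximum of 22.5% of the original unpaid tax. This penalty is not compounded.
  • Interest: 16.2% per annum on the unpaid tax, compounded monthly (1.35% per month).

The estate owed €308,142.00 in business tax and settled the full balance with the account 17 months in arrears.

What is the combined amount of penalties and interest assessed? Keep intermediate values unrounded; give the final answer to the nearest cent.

Penalty: 17 × 1.25% × €308,142.00 = €65,480.18… (below the 22.5% cap of €69,331.95)
Interest: €308,142.00 × ((1 + 0.0135)^17 − 1) = €308,142.00 × 0.2560410… = €78,896.9729…
Penalties + interest = €65,480.1750 + €78,896.9729… = €144,377.15

€144,377.15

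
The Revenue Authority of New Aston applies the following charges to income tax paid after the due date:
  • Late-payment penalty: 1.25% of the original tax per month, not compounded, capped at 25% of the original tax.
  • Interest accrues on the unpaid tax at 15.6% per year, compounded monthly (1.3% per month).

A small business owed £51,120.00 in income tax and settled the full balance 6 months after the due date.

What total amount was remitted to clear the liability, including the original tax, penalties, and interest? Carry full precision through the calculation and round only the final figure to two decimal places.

£59,073.22

Penalty: 6 × 1.25% × £51,120.00 = £3,834.00 (below the 25% cap of £12,780.00)
Interest: £51,120.00 × ((1 + 0.013)^6 − 1) = £51,120.00 × 0.0805794… = £4,119.2174…
Total = £51,120.00 + £3,834.0000 + £4,119.2174… = £59,073.22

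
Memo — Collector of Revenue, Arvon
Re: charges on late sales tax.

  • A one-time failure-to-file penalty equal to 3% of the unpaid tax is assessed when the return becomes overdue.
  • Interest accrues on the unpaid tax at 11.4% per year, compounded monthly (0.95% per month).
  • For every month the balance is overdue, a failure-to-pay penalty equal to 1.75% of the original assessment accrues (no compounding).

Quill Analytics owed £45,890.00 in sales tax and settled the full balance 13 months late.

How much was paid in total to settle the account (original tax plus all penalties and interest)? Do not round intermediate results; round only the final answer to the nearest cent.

Failure-to-file penalty: 3% × £45,890.00 = £1,376.70
Failure-to-pay penalty: 13 × 1.75% × £45,890.00 = £10,439.98…
Interest: £45,890.00 × ((1 + 0.0095)^13 − 1) = £45,890.00 × 0.1307906… = £6,001.9822…
Total = £45,890.00 + £11,816.6750 + £6,001.9822… = £63,708.66

£63,708.66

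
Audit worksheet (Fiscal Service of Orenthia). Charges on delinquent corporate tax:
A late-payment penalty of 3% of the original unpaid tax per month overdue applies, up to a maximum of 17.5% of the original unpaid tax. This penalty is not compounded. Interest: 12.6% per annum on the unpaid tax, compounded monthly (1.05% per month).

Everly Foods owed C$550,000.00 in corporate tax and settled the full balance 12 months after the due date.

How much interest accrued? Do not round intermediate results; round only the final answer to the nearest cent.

C$73,445.51

Interest: C$550,000.00 × ((1 + 0.0105)^12 − 1) = C$550,000.00 × 0.1335373… = C$73,445.5131…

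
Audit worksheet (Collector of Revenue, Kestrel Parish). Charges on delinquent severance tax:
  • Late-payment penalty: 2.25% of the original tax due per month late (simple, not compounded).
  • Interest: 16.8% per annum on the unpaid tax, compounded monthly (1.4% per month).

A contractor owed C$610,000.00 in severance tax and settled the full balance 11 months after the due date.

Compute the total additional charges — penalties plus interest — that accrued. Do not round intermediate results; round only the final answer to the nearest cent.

Late-payment penalty: 11 × 2.25% × C$610,000.00 = C$150,975.00
Interest: C$610,000.00 × ((1 + 0.014)^11 − 1) = C$610,000.00 × 0.1652457… = C$100,799.8705…
Penalties + interest = C$150,975.0000 + C$100,799.8705… = C$251,774.87

C$251,774.87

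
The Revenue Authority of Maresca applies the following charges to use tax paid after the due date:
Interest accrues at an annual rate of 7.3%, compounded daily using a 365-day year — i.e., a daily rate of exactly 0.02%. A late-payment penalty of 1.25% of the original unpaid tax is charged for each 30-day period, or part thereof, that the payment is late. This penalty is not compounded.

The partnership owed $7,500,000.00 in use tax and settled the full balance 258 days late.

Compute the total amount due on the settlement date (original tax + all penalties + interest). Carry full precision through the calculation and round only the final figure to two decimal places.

Penalty periods: ⌈258/30⌉ = 9; penalty = 9 × 1.25% × $7,500,000.00 = $843,750.00
Interest: $7,500,000.00 × ((1 + 0.0002)^258 − 1) = $7,500,000.00 × 0.05294904… = $397,117.8298…
Total = $7,500,000.00 + $843,750.0000 + $397,117.8298… = $8,740,867.83

$8,740,867.83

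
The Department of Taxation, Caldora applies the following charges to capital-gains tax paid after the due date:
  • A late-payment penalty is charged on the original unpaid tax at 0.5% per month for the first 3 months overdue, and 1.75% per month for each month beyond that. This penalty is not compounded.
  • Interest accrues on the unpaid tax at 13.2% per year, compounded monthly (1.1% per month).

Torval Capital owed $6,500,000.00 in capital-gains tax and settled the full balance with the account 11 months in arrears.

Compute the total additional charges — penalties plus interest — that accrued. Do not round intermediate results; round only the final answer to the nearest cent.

Penalty, months 1–3: 3 × 0.5% × $6,500,000.00 = $97,500.00
Penalty, months 4–11: 8 × 1.75% × $6,500,000.00 = $910,000.00
Interest: $6,500,000.00 × ((1 + 0.011)^11 − 1) = $6,500,000.00 × 0.1278795… = $831,216.8914…
Penalties + interest = $1,007,500.0000 + $831,216.8914… = $1,838,716.89

$1,838,716.89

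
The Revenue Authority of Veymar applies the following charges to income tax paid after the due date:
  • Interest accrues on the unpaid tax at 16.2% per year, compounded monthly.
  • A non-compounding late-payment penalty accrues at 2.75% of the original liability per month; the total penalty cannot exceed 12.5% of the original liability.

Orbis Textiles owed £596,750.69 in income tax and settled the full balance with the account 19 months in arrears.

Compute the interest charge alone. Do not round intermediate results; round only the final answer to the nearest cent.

Interest (16.2%/yr ÷ 12 = 1.35%/month): £596,750.69 × ((1 + 0.0135)^19 − 1) = £173,166.8920…

£173,166.89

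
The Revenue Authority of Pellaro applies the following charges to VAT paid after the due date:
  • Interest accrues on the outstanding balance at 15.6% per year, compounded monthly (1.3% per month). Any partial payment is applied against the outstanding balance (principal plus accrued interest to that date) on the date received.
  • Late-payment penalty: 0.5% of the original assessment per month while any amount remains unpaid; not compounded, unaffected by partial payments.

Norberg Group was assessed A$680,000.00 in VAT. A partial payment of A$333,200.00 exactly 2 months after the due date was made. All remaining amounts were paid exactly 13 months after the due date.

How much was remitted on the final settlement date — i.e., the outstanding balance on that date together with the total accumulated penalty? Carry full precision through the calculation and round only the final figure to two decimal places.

Balance at month 2: A$680,000.0000 × (1 + 0.013)^2 = A$697,794.9200
After A$333,200.00 payment: A$697,794.9200 − A$333,200.00 = A$364,594.9200
Balance at month 13: A$364,594.9200 × (1 + 0.013)^11 = A$420,256.5705…
Penalty: 13 × 0.5% × A$680,000.00 = A$44,200.00
Final settlement = outstanding balance + penalty = A$420,256.5705… + A$44,200.00 = A$464,456.57

A$464,456.57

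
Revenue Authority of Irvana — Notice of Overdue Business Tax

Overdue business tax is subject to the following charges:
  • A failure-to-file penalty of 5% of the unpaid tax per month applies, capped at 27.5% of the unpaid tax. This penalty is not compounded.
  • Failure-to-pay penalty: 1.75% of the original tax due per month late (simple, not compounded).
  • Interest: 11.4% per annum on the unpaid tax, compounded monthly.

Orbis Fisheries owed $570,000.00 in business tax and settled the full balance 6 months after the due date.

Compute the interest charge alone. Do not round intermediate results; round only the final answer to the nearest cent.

Interest (11.4%/yr ÷ 12 = 0.95%/month): $570,000.00 × ((1 + 0.0095)^6 − 1) = $33,271.4815…

$33,271.48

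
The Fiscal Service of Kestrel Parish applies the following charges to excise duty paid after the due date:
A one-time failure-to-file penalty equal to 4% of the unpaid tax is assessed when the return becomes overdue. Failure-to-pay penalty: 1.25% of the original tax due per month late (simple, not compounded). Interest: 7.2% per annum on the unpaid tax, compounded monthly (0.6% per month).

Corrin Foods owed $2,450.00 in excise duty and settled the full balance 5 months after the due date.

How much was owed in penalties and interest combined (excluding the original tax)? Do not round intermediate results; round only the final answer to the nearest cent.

Failure-to-file penalty: 4% × $2,450.00 = $98.00
Failure-to-pay penalty = 1.25% × $2,450.00 × 5 mo = $153.13…
Interest: $2,450.00 × ((1 + 0.006)^5 − 1) = $2,450.00 × 0.0303622… = $74.3873…
Penalties + interest = $251.1250 + $74.3873… = $325.51

$325.51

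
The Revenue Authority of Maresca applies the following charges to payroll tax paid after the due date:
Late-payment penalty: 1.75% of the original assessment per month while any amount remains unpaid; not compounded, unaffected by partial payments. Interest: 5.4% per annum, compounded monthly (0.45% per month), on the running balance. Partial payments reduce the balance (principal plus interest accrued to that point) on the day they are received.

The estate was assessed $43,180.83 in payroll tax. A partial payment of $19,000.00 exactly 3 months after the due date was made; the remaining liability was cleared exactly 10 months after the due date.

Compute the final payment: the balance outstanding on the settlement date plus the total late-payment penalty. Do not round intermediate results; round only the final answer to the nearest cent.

Balance at month 3: $43,180.8300 × (1 + 0.0045)^3 = $43,766.3984…
After $19,000.00 payment: $43,766.3984… − $19,000.00 = $24,766.3984…
Balance at month 10: $24,766.3984… × (1 + 0.0045)^7 = $25,557.1512…
Penalty: 10 × 1.75% × $43,180.83 = $7,556.65…
Final settlement = outstanding balance + penalty = $25,557.1512… + $7,556.65… = $33,113.80

$33,113.80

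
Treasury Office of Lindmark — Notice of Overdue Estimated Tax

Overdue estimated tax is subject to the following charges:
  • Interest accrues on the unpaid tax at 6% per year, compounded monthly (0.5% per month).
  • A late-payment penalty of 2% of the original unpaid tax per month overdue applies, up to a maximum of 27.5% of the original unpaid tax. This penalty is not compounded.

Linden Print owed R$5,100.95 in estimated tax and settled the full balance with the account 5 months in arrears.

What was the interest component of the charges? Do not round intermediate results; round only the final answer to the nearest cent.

Interest: R$5,100.95 × ((1 + 0.005)^5 − 1) = R$5,100.95 × 0.0252513… = R$128.8054…

R$128.81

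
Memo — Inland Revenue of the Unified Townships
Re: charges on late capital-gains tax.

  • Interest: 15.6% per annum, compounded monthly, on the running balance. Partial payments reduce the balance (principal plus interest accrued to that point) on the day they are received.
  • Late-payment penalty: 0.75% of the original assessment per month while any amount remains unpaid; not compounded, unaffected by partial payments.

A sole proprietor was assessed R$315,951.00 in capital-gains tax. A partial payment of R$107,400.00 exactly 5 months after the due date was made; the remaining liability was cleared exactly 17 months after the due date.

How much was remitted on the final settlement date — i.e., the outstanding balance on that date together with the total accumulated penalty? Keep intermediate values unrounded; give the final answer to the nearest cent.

R$308,410.18

Monthly rate = 15.6% ÷ 12 = 1.3%
Balance at month 5: R$315,951.0000 × (1 + 0.013)^5 = R$337,028.7589…
After R$107,400.00 payment: R$337,028.7589… − R$107,400.00 = R$229,628.7589…
Balance at month 17: R$229,628.7589… × (1 + 0.013)^12 = R$268,126.4282…
Penalty: 17 × 0.75% × R$315,951.00 = R$40,283.75…
Final settlement = outstanding balance + penalty = R$268,126.4282… + R$40,283.75… = R$308,410.18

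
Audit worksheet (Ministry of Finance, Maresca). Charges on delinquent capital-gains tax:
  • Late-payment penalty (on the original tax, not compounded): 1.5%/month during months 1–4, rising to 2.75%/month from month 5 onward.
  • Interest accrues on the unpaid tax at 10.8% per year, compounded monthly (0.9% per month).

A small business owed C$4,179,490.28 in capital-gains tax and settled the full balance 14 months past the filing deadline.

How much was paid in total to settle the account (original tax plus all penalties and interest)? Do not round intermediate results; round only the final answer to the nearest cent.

Penalty, months 1–4: 4 × 1.5% × C$4,179,490.28 = C$250,769.42…
Penalty, months 5–14: 10 × 2.75% × C$4,179,490.28 = C$1,149,359.83…
Interest: C$4,179,490.28 × ((1 + 0.009)^14 − 1) = C$4,179,490.28 × 0.1336430… = C$558,559.8008…
Total = C$4,179,490.28 + C$1,400,129.2438 + C$558,559.8008… = C$6,138,179.32

C$6,138,179.32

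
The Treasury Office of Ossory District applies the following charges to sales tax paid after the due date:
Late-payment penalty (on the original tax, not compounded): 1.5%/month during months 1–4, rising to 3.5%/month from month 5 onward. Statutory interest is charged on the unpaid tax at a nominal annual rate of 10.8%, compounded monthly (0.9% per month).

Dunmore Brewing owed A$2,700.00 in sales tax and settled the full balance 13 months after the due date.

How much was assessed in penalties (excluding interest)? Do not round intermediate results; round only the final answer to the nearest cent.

A$1,012.50

Penalty, months 1–4: 4 × 1.5% × A$2,700.00 = A$162.00
Penalty, months 5–13: 9 × 3.5% × A$2,700.00 = A$850.50
Total penalty = A$162.00 + A$850.50 = A$1,012.50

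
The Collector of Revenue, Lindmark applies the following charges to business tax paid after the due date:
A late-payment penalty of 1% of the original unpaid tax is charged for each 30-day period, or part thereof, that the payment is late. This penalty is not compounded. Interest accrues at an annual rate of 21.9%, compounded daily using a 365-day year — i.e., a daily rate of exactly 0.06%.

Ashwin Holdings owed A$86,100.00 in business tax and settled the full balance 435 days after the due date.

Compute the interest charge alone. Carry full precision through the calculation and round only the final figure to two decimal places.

Interest: A$86,100.00 × ((1 + 0.0006)^435 − 1) = A$86,100.00 × 0.29812606… = A$25,668.6537…

A$25,668.65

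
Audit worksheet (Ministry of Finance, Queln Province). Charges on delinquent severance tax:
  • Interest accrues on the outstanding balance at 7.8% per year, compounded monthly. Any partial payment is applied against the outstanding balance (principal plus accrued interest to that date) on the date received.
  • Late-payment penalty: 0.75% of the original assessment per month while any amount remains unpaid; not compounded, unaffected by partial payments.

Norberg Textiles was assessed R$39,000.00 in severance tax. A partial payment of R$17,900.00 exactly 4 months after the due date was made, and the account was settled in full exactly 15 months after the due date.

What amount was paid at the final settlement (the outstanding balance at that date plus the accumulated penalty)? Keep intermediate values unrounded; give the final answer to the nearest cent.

R$28,145.72

Monthly rate = 7.8% ÷ 12 = 0.65%
Balance at month 4: R$39,000.0000 × (1 + 0.0065)^4 = R$40,023.9294…
After R$17,900.00 payment: R$40,023.9294… − R$17,900.00 = R$22,123.9294…
Balance at month 15: R$22,123.9294… × (1 + 0.0065)^11 = R$23,758.2165…
Penalty: 15 × 0.75% × R$39,000.00 = R$4,387.50
Final settlement = outstanding balance + penalty = R$23,758.2165… + R$4,387.50 = R$28,145.72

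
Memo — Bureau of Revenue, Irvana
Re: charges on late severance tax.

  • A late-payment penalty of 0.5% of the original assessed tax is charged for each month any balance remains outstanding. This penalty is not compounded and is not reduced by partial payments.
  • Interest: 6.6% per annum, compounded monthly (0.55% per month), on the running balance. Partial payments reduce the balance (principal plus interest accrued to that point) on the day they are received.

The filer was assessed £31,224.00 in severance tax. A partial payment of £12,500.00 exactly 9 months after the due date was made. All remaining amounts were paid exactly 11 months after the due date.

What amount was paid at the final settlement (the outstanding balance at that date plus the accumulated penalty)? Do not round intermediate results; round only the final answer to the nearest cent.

£22,245.31

Balance at month 9: £31,224.0000 × (1 + 0.0055)^9 = £32,804.0309…
After £12,500.00 payment: £32,804.0309… − £12,500.00 = £20,304.0309…
Balance at month 11: £20,304.0309… × (1 + 0.0055)^2 = £20,527.9895…
Penalty: 11 × 0.5% × £31,224.00 = £1,717.32
Final settlement = outstanding balance + penalty = £20,527.9895… + £1,717.32 = £22,245.31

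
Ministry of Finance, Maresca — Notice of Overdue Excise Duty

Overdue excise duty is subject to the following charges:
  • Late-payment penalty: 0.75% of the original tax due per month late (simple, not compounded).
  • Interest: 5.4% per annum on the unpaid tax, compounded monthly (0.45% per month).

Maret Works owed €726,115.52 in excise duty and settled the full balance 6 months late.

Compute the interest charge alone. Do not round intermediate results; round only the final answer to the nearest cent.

Interest: €726,115.52 × ((1 + 0.0045)^6 − 1) = €726,115.52 × 0.0273056… = €19,827.0044…

€19,827.00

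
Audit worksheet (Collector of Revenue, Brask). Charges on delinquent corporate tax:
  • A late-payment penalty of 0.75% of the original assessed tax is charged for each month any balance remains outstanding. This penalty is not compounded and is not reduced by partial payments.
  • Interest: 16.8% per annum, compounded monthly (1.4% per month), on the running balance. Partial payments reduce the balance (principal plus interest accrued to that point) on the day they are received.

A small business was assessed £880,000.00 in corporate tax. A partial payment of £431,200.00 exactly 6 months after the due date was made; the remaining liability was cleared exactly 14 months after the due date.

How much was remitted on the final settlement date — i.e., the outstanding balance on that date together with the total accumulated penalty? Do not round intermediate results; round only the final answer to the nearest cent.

£679,561.19

Balance at month 6: £880,000.0000 × (1 + 0.014)^6 = £956,556.0043…
After £431,200.00 payment: £956,556.0043… − £431,200.00 = £525,356.0043…
Balance at month 14: £525,356.0043… × (1 + 0.014)^8 = £587,161.1876…
Penalty: 14 × 0.75% × £880,000.00 = £92,400.00
Final settlement = outstanding balance + penalty = £587,161.1876… + £92,400.00 = £679,561.19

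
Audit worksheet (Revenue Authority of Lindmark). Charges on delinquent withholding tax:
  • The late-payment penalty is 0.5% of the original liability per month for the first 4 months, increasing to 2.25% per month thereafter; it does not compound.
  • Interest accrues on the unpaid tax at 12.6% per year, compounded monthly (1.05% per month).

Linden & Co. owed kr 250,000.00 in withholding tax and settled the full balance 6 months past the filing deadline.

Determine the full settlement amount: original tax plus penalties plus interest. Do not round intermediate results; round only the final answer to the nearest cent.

Penalty, months 1–4: 4 × 0.5% × kr 250,000.00 = kr 5,000.00
Penalty, months 5–6: 2 × 2.25% × kr 250,000.00 = kr 11,250.00
Interest: kr 250,000.00 × ((1 + 0.0105)^6 − 1) = kr 250,000.00 × 0.0646771… = kr 16,169.2714…
Total = kr 250,000.00 + kr 16,250.0000 + kr 16,169.2714… = kr 282,419.27

kr 282,419.27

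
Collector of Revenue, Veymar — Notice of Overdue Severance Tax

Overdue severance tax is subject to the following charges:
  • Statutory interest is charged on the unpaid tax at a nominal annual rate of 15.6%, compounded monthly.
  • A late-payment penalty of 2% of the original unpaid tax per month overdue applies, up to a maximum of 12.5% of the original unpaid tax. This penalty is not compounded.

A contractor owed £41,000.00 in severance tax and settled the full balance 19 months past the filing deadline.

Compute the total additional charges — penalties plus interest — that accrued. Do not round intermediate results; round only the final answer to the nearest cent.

Penalty (uncapped): 19 × 2% × £41,000.00 = £15,580.00; cap = 12.5% × £41,000.00 = £5,125.00 → penalty = £5,125.00
Interest (15.6%/yr ÷ 12 = 1.3%/month): £41,000.00 × ((1 + 0.013)^19 − 1) = £11,403.8649…
Penalties + interest = £5,125.0000 + £11,403.8649… = £16,528.86

£16,528.86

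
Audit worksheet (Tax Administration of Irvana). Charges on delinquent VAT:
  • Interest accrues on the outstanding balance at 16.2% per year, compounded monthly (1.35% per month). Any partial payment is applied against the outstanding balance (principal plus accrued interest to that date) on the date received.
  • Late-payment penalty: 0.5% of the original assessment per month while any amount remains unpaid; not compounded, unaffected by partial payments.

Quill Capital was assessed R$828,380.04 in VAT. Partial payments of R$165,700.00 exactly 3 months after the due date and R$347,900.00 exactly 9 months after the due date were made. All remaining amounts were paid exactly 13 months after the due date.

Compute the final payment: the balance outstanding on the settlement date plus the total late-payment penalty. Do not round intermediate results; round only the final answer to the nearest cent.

Balance at month 3: R$828,380.0400 × (1 + 0.0135)^3 = R$862,384.3865…
After R$165,700.00 payment: R$862,384.3865… − R$165,700.00 = R$696,684.3865…
Balance at month 9: R$696,684.3865… × (1 + 0.0135)^6 = R$755,055.0139…
After R$347,900.00 payment: R$755,055.0139… − R$347,900.00 = R$407,155.0139…
Balance at month 13: R$407,155.0139… × (1 + 0.0135)^4 = R$429,590.6292…
Penalty: 13 × 0.5% × R$828,380.04 = R$53,844.70…
Final settlement = outstanding balance + penalty = R$429,590.6292… + R$53,844.70… = R$483,435.33

R$483,435.33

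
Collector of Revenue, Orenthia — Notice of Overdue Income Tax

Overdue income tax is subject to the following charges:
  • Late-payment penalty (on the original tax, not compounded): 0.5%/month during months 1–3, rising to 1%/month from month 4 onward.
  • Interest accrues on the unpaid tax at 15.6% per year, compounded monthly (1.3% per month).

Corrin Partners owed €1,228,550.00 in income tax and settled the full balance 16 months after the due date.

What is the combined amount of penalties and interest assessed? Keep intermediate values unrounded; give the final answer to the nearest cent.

Penalty, months 1–3: 3 × 0.5% × €1,228,550.00 = €18,428.25
Penalty, months 4–16: 13 × 1% × €1,228,550.00 = €159,711.50
Interest: €1,228,550.00 × ((1 + 0.013)^16 − 1) = €1,228,550.00 × 0.2295640… = €282,030.8058…
Penalties + interest = €178,139.7500 + €282,030.8058… = €460,170.56

€460,170.56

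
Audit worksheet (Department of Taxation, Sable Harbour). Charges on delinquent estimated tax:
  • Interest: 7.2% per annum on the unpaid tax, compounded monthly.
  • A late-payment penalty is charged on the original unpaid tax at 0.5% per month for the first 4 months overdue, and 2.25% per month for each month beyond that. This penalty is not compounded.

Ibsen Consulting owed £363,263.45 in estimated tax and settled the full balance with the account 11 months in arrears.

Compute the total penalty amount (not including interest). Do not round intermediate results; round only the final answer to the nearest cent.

£64,479.26

Penalty, months 1–4: 4 × 0.5% × £363,263.45 = £7,265.27…
Penalty, months 5–11: 7 × 2.25% × £363,263.45 = £57,213.99…
Total penalty = £7,265.27… + £57,213.99… = £64,479.26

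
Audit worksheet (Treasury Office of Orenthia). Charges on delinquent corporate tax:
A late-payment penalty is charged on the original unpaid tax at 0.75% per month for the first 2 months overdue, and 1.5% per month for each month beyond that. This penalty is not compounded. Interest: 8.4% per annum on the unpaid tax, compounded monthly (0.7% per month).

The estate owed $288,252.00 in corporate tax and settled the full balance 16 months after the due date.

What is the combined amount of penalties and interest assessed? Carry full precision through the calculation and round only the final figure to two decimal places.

$98,892.49

Penalty, months 1–2: 2 × 0.75% × $288,252.00 = $4,323.78
Penalty, months 3–16: 14 × 1.5% × $288,252.00 = $60,532.92
Interest: $288,252.00 × ((1 + 0.007)^16 − 1) = $288,252.00 × 0.1180765… = $34,035.7942…
Penalties + interest = $64,856.7000 + $34,035.7942… = $98,892.49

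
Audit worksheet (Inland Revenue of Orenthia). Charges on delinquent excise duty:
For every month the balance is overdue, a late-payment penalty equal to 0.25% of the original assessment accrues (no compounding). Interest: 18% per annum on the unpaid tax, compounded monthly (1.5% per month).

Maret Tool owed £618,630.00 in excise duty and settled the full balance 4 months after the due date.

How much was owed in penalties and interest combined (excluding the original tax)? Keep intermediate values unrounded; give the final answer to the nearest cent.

£44,147.63

Late-payment penalty = 0.25% × £618,630.00 × 4 mo = £6,186.30
Interest: £618,630.00 × ((1 + 0.015)^4 − 1) = £618,630.00 × 0.0613636… = £37,961.3333…
Penalties + interest = £6,186.3000 + £37,961.3333… = £44,147.63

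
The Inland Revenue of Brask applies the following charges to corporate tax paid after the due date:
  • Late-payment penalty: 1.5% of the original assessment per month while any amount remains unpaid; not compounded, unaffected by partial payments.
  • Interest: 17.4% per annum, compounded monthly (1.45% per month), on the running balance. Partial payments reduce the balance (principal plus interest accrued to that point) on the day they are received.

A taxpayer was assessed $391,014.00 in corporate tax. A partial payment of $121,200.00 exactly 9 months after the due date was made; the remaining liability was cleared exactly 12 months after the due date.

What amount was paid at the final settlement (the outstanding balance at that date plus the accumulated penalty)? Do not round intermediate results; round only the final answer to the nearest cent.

Balance at month 9: $391,014.0000 × (1 + 0.0145)^9 = $445,103.2544…
After $121,200.00 payment: $445,103.2544… − $121,200.00 = $323,903.2544…
Balance at month 12: $323,903.2544… × (1 + 0.0145)^3 = $338,198.3354…
Penalty: 12 × 1.5% × $391,014.00 = $70,382.52
Final settlement = outstanding balance + penalty = $338,198.3354… + $70,382.52 = $408,580.86

$408,580.86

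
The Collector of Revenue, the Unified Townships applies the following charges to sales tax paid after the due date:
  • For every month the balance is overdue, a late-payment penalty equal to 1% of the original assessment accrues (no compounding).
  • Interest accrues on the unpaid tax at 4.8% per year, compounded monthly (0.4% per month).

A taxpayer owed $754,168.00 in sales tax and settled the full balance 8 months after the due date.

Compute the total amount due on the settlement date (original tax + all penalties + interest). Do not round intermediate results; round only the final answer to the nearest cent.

Late-payment penalty: 8 × 1% × $754,168.00 = $60,333.44
Interest: $754,168.00 × ((1 + 0.004)^8 − 1) = $754,168.00 × 0.0324516… = $24,473.9598…
Total = $754,168.00 + $60,333.4400 + $24,473.9598… = $838,975.40

$838,975.40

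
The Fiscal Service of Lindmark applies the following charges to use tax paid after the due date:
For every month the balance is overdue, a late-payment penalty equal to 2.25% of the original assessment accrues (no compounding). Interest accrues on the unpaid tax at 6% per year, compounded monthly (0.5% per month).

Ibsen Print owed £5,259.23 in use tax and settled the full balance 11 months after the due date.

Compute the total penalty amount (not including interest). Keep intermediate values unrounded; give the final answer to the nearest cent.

Late-payment penalty = 2.25% × £5,259.23 × 11 mo = £1,301.66…

£1,301.66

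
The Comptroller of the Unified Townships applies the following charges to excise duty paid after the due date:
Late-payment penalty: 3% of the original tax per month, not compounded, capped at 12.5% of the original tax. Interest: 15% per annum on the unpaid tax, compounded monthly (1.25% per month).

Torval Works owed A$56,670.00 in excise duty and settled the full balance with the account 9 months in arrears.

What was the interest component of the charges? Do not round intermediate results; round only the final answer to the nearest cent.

A$6,703.62

Interest: A$56,670.00 × ((1 + 0.0125)^9 − 1) = A$56,670.00 × 0.1182922… = A$6,703.6177…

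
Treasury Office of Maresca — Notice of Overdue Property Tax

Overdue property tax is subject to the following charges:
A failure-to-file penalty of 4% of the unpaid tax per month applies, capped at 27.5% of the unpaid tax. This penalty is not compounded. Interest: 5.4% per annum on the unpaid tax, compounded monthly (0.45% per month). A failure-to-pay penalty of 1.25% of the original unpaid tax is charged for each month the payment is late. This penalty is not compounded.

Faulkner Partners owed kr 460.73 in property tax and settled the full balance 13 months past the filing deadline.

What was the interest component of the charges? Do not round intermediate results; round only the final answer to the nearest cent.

kr 27.69

Interest: kr 460.73 × ((1 + 0.0045)^13 − 1) = kr 460.73 × 0.0601059… = kr 27.6926…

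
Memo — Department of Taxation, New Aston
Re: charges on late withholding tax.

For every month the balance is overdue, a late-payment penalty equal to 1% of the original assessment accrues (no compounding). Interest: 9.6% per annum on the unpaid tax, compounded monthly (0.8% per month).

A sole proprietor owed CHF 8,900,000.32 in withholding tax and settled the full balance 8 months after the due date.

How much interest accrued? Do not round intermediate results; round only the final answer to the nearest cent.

CHF 585,806.57

Interest: CHF 8,900,000.32 × ((1 + 0.008)^8 − 1) = CHF 8,900,000.32 × 0.0658210… = CHF 585,806.5701…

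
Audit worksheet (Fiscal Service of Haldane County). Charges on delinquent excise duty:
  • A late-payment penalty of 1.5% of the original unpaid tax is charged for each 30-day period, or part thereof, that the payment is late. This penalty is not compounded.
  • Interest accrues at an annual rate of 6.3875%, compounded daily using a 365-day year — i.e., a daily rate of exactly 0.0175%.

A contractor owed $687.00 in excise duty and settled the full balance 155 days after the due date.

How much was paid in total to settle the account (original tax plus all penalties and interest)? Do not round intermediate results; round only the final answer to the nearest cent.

Penalty periods: ⌈155/30⌉ = 6; penalty = 6 × 1.5% × $687.00 = $61.83
Interest: $687.00 × ((1 + 0.000175)^155 − 1) = $687.00 × 0.02749379… = $18.8882…
Total = $687.00 + $61.8300 + $18.8882… = $767.72

$767.72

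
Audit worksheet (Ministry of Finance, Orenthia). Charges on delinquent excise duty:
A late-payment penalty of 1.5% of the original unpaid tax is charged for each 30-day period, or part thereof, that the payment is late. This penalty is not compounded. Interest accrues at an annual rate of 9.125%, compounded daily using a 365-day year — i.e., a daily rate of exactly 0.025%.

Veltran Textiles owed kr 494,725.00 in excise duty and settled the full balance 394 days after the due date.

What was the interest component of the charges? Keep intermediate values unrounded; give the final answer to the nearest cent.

Interest: kr 494,725.00 × ((1 + 0.00025)^394 − 1) = kr 494,725.00 × 0.10350082… = kr 51,204.4430…

kr 51,204.44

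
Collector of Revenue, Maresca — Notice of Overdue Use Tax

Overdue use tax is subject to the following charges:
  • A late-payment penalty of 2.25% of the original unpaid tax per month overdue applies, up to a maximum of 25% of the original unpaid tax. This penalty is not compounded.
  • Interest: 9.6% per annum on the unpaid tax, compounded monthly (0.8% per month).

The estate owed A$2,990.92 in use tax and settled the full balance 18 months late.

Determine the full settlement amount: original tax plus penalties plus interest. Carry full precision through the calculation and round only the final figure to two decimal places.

A$4,199.92

Penalty (uncapped): 18 × 2.25% × A$2,990.92 = A$1,211.32…; cap = 25% × A$2,990.92 = A$747.73 → penalty = A$747.73
Interest: A$2,990.92 × ((1 + 0.008)^18 − 1) = A$2,990.92 × 0.1542226… = A$461.2675…
Total = A$2,990.92 + A$747.7300 + A$461.2675… = A$4,199.92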